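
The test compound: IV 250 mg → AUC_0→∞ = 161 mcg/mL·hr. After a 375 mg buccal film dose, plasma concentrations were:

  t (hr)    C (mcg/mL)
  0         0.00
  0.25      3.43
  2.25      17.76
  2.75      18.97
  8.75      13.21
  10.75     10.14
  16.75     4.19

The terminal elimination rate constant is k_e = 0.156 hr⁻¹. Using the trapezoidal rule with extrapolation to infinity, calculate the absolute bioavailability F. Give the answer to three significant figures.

F = 0.913

Trapezoidal AUC_0→16.75 (buccal film):
  [0→0.25]: (0.00+3.43)/2 × 0.25 = 0.42875
  [0.25→2.25]: (3.43+17.76)/2 × 2 = 21.19
  [2.25→2.75]: (17.76+18.97)/2 × 0.5 = 9.1825
  [2.75→8.75]: (18.97+13.21)/2 × 6 = 96.54
  [8.75→10.75]: (13.21+10.14)/2 × 2 = 23.35
  [10.75→16.75]: (10.14+4.19)/2 × 6 = 42.99
  Sum = 193.68125 mcg/mL·hr
Tail: C_last/k_e = 4.19/0.156 = 26.859
AUC_0→∞ (buccal film) = 193.68125 + 26.859 = 220.54025 mcg/mL·hr
F = (AUC_ev/D_ev)/(AUC_iv/D_iv) = (220.54025/375)/(161/250) = 0.588107/0.644 = 0.9132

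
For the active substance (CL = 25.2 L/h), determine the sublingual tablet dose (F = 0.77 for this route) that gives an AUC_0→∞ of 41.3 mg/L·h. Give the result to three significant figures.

Dose = 1350 mg

Dose = CL × AUC_0→∞ / F
     = 25.2 × 41.3 / 0.77 = 1351.64 mg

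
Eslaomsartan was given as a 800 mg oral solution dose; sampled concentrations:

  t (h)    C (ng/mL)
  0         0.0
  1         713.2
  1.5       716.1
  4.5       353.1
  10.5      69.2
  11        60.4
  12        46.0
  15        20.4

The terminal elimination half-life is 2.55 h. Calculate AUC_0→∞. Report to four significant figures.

Trapezoidal AUC_0→15:
  [0→1]: (0.0+713.2)/2 × 1 = 356.6
  [1→1.5]: (713.2+716.1)/2 × 0.5 = 357.325
  [1.5→4.5]: (716.1+353.1)/2 × 3 = 1603.8
  [4.5→10.5]: (353.1+69.2)/2 × 6 = 1266.9
  [10.5→11]: (69.2+60.4)/2 × 0.5 = 32.4
  [11→12]: (60.4+46.0)/2 × 1 = 53.2
  [12→15]: (46.0+20.4)/2 × 3 = 99.6
  Sum = 3769.825 ng/mL·h
k_e = ln2 / t½ = 0.693147 / 2.55 = 0.2718 h^-1
Extrapolated tail: C_last / k_e = 20.4 / 0.2718 = 75.055
AUC_0→∞ = 3769.825 + 75.055 = 3844.88 ng/mL·h

AUC = 3845 ng/mL·h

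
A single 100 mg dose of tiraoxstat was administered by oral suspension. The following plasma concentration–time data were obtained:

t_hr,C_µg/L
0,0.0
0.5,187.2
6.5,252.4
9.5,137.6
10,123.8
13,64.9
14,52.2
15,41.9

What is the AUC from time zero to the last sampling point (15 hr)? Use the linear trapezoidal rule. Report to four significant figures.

AUC = 2405 µg/L·hr

Trapezoidal AUC_0→15:
  [0→0.5]: (0.0+187.2)/2 × 0.5 = 46.8
  [0.5→6.5]: (187.2+252.4)/2 × 6 = 1318.8
  [6.5→9.5]: (252.4+137.6)/2 × 3 = 585.0
  [9.5→10]: (137.6+123.8)/2 × 0.5 = 65.35
  [10→13]: (123.8+64.9)/2 × 3 = 283.05
  [13→14]: (64.9+52.2)/2 × 1 = 58.55
  [14→15]: (52.2+41.9)/2 × 1 = 47.05
  Sum = 2404.6 µg/L·hr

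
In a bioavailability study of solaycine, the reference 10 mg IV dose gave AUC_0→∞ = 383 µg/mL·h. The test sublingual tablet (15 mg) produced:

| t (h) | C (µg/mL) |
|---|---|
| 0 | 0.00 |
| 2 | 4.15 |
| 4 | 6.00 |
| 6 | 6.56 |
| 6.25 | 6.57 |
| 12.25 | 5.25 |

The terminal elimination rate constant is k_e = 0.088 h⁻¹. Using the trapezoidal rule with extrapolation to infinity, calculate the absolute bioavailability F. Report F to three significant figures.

Trapezoidal AUC_0→12.25 (sublingual tablet):
  [0→2]: (0.00+4.15)/2 × 2 = 4.15
  [2→4]: (4.15+6.00)/2 × 2 = 10.15
  [4→6]: (6.00+6.56)/2 × 2 = 12.56
  [6→6.25]: (6.56+6.57)/2 × 0.25 = 1.64125
  [6.25→12.25]: (6.57+5.25)/2 × 6 = 35.46
  Sum = 63.96125 µg/mL·h
Tail: C_last/k_e = 5.25/0.088 = 59.659
AUC_0→∞ (sublingual tablet) = 63.96125 + 59.659 = 123.62025 µg/mL·h
F = (AUC_ev/D_ev)/(AUC_iv/D_iv) = (123.62025/15)/(383/10) = 8.24135/38.3 = 0.2152

F = 0.215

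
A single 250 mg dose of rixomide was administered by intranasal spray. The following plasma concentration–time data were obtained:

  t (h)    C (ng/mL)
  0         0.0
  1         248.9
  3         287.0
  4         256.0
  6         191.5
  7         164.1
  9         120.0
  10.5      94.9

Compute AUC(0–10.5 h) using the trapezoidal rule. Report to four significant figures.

Trapezoidal AUC_0→10.5:
  [0→1]: (0.0+248.9)/2 × 1 = 124.45
  [1→3]: (248.9+287.0)/2 × 2 = 535.9
  [3→4]: (287.0+256.0)/2 × 1 = 271.5
  [4→6]: (256.0+191.5)/2 × 2 = 447.5
  [6→7]: (191.5+164.1)/2 × 1 = 177.8
  [7→9]: (164.1+120.0)/2 × 2 = 284.1
  [9→10.5]: (120.0+94.9)/2 × 1.5 = 161.175
  Sum = 2002.425 ng/mL·h

AUC = 2002 ng/mL·h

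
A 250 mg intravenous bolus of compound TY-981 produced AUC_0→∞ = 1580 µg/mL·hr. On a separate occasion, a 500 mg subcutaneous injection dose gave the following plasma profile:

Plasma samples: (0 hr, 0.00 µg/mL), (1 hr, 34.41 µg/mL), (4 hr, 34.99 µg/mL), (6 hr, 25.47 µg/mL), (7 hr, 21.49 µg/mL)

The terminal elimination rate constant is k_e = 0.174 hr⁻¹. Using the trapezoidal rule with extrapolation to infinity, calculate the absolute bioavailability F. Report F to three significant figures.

Trapezoidal AUC_0→7 (subcutaneous injection):
  [0→1]: (0.00+34.41)/2 × 1 = 17.205
  [1→4]: (34.41+34.99)/2 × 3 = 104.1
  [4→6]: (34.99+25.47)/2 × 2 = 60.46
  [6→7]: (25.47+21.49)/2 × 1 = 23.48
  Sum = 205.245 µg/mL·hr
Tail: C_last/k_e = 21.49/0.174 = 123.506
AUC_0→∞ (subcutaneous injection) = 205.245 + 123.506 = 328.751 µg/mL·hr
F = (AUC_ev/D_ev)/(AUC_iv/D_iv) = (328.751/500)/(1580/250) = 0.657502/6.32 = 0.1040

F = 0.104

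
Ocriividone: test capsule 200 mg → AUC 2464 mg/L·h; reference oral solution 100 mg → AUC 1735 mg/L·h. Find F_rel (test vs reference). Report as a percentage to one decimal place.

F_rel = 71.0%

F_rel = (AUC_test/D_test) / (AUC_ref/D_ref)
      = (2464/200) / (1735/100)
      = 12.32 / 17.35 = 0.7101 = 71.01%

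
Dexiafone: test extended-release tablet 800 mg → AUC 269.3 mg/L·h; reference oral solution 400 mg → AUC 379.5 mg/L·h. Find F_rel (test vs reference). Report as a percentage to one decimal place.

F_rel = (AUC_test/D_test) / (AUC_ref/D_ref)
      = (269.3/800) / (379.5/400)
      = 0.336625 / 0.94875 = 0.3548 = 35.48%

F_rel = 35.5%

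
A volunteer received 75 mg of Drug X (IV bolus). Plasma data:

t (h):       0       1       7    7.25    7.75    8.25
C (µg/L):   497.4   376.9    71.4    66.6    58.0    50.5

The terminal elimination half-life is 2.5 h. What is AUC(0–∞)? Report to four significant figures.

Trapezoidal AUC_0→8.25:
  [0→1]: (497.4+376.9)/2 × 1 = 437.15
  [1→7]: (376.9+71.4)/2 × 6 = 1344.9
  [7→7.25]: (71.4+66.6)/2 × 0.25 = 17.25
  [7.25→7.75]: (66.6+58.0)/2 × 0.5 = 31.15
  [7.75→8.25]: (58.0+50.5)/2 × 0.5 = 27.125
  Sum = 1857.575 µg/L·h
k_e = ln2 / t½ = 0.693147 / 2.5 = 0.2773 h^-1
Extrapolated tail: C_last / k_e = 50.5 / 0.2773 = 182.113
AUC_0→∞ = 1857.575 + 182.113 = 2039.688 µg/L·h

AUC = 2040 µg/L·h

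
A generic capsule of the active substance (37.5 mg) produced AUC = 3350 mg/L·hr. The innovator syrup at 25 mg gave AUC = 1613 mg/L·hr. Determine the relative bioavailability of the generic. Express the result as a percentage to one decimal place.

F_rel = 138.5%

F_rel = (AUC_test/D_test) / (AUC_ref/D_ref)
      = (3350/37.5) / (1613/25)
      = 89.3333 / 64.52 = 1.3846 = 138.46%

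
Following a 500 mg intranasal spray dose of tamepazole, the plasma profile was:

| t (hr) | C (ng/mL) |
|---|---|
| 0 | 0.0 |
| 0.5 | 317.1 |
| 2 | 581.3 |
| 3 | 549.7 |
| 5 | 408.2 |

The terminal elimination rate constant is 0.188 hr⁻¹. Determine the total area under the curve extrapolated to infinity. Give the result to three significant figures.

Trapezoidal AUC_0→5:
  [0→0.5]: (0.0+317.1)/2 × 0.5 = 79.275
  [0.5→2]: (317.1+581.3)/2 × 1.5 = 673.8
  [2→3]: (581.3+549.7)/2 × 1 = 565.5
  [3→5]: (549.7+408.2)/2 × 2 = 957.9
  Sum = 2276.475 ng/mL·hr
Extrapolated tail: C_last / k_e = 408.2 / 0.188 = 2171.277
AUC_0→∞ = 2276.475 + 2171.277 = 4447.752 ng/mL·hr

AUC = 4450 ng/mL·hr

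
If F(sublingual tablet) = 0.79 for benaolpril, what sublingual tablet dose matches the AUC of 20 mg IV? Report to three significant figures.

D_sublingual = 25.3 mg

For equal systemic exposure: F × D_ev = D_iv
D_ev = D_iv / F = 20 / 0.79 = 25.3165 mg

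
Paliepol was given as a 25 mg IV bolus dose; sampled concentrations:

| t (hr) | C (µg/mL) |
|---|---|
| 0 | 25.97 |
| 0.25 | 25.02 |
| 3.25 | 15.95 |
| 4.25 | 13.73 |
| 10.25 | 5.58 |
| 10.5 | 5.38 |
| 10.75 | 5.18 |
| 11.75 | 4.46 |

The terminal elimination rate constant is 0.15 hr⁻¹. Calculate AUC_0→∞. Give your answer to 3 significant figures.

AUC = 178 µg/mL·hr

Trapezoidal AUC_0→11.75:
  [0→0.25]: (25.97+25.02)/2 × 0.25 = 6.37375
  [0.25→3.25]: (25.02+15.95)/2 × 3 = 61.455
  [3.25→4.25]: (15.95+13.73)/2 × 1 = 14.84
  [4.25→10.25]: (13.73+5.58)/2 × 6 = 57.93
  [10.25→10.5]: (5.58+5.38)/2 × 0.25 = 1.37
  [10.5→10.75]: (5.38+5.18)/2 × 0.25 = 1.32
  [10.75→11.75]: (5.18+4.46)/2 × 1 = 4.82
  Sum = 148.10875 µg/mL·hr
Extrapolated tail: C_last / k_e = 4.46 / 0.15 = 29.733
AUC_0→∞ = 148.10875 + 29.733 = 177.84175 µg/mL·hr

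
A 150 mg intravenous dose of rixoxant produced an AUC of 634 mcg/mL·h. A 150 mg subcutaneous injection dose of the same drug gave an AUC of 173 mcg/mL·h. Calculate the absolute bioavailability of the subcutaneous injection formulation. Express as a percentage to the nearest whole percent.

F = (AUC_ev / D_ev) / (AUC_iv / D_iv)
  = (173/150) / (634/150)
  = 1.15333 / 4.22667 = 0.2729
  = 27.29%

F = 27%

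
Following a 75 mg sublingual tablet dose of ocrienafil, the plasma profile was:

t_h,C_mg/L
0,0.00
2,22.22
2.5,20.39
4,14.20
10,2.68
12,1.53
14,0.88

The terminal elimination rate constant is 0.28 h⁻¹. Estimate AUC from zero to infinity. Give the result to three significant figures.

Trapezoidal AUC_0→14:
  [0→2]: (0.00+22.22)/2 × 2 = 22.22
  [2→2.5]: (22.22+20.39)/2 × 0.5 = 10.6525
  [2.5→4]: (20.39+14.20)/2 × 1.5 = 25.9425
  [4→10]: (14.20+2.68)/2 × 6 = 50.64
  [10→12]: (2.68+1.53)/2 × 2 = 4.21
  [12→14]: (1.53+0.88)/2 × 2 = 2.41
  Sum = 116.075 mg/L·h
Extrapolated tail: C_last / k_e = 0.88 / 0.28 = 3.143
AUC_0→∞ = 116.075 + 3.143 = 119.218 mg/L·h

AUC = 119 mg/L·h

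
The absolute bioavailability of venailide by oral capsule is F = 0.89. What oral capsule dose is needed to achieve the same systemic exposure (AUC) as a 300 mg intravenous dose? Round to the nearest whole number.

For equal systemic exposure: F × D_ev = D_iv
D_ev = D_iv / F = 300 / 0.89 = 337.079 mg

D_oral = 337 mg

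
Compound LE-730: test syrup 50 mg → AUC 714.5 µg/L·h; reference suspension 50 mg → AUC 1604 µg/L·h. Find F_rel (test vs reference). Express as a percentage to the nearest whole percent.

F_rel = (AUC_test/D_test) / (AUC_ref/D_ref)
      = (714.5/50) / (1604/50)
      = 14.29 / 32.08 = 0.4454 = 44.54%

F_rel = 45%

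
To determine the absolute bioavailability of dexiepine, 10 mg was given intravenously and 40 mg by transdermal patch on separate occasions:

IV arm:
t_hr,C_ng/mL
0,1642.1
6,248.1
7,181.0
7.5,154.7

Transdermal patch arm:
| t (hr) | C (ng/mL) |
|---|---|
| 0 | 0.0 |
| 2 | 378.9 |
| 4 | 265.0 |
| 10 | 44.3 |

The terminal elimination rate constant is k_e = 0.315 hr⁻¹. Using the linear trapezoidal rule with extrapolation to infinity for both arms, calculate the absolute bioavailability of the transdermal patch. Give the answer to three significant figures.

F = 0.0809

Trapezoidal AUC_0→7.5 (IV):
  [0→6]: (1642.1+248.1)/2 × 6 = 5670.6
  [6→7]: (248.1+181.0)/2 × 1 = 214.55
  [7→7.5]: (181.0+154.7)/2 × 0.5 = 83.925
  Sum = 5969.075 ng/mL·hr
IV tail: 154.7/0.315 = 491.111; AUC_iv,0→∞ = 5969.075 + 491.111 = 6460.186 ng/mL·hr
Trapezoidal AUC_0→10 (transdermal patch):
  [0→2]: (0.0+378.9)/2 × 2 = 378.9
  [2→4]: (378.9+265.0)/2 × 2 = 643.9
  [4→10]: (265.0+44.3)/2 × 6 = 927.9
  Sum = 1950.7 ng/mL·hr
transdermal patch tail: 44.3/0.315 = 140.635; AUC_ev,0→∞ = 1950.7 + 140.635 = 2091.335 ng/mL·hr
F = (AUC_ev/D_ev)/(AUC_iv/D_iv) = (2091.335/40)/(6460.186/10) = 52.283375/646.0186 = 0.0809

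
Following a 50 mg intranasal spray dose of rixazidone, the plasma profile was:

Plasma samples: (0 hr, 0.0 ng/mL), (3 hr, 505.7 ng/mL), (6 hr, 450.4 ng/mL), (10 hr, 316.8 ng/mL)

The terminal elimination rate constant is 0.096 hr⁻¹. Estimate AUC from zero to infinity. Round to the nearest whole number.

Trapezoidal AUC_0→10:
  [0→3]: (0.0+505.7)/2 × 3 = 758.55
  [3→6]: (505.7+450.4)/2 × 3 = 1434.15
  [6→10]: (450.4+316.8)/2 × 4 = 1534.4
  Sum = 3727.1 ng/mL·hr
Extrapolated tail: C_last / k_e = 316.8 / 0.096 = 3300.000
AUC_0→∞ = 3727.1 + 3300.000 = 7027.1 ng/mL·hr

AUC = 7027 ng/mL·hr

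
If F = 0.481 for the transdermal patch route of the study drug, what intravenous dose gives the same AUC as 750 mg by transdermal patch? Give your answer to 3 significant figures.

D_iv = 361 mg

Systemic exposure from an extravascular dose = F × D_ev, so the equivalent IV dose is F × D_ev.
D_iv = F × D_ev = 0.481 × 750 = 360.75 mg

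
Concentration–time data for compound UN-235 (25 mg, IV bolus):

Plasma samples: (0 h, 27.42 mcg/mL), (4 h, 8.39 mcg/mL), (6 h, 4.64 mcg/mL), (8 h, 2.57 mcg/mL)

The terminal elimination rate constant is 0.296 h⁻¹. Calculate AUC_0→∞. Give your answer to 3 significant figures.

Trapezoidal AUC_0→8:
  [0→4]: (27.42+8.39)/2 × 4 = 71.62
  [4→6]: (8.39+4.64)/2 × 2 = 13.03
  [6→8]: (4.64+2.57)/2 × 2 = 7.21
  Sum = 91.86 mcg/mL·h
Extrapolated tail: C_last / k_e = 2.57 / 0.296 = 8.682
AUC_0→∞ = 91.86 + 8.682 = 100.542 mcg/mL·h

AUC = 101 mcg/mL·h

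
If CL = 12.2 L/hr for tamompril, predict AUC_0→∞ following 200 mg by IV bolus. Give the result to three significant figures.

AUC = 16.4 mg/L·hr

AUC_0→∞ = Dose_iv / CL
        = 200 / 12.2 = 16.3934 mg/L·hr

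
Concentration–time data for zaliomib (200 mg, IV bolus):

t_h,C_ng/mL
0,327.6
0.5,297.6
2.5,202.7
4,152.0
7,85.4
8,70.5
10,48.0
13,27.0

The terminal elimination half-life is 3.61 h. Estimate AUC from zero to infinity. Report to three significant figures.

Trapezoidal AUC_0→13:
  [0→0.5]: (327.6+297.6)/2 × 0.5 = 156.3
  [0.5→2.5]: (297.6+202.7)/2 × 2 = 500.3
  [2.5→4]: (202.7+152.0)/2 × 1.5 = 266.025
  [4→7]: (152.0+85.4)/2 × 3 = 356.1
  [7→8]: (85.4+70.5)/2 × 1 = 77.95
  [8→10]: (70.5+48.0)/2 × 2 = 118.5
  [10→13]: (48.0+27.0)/2 × 3 = 112.5
  Sum = 1587.675 ng/mL·h
k_e = ln2 / t½ = 0.693147 / 3.61 = 0.1920 h^-1
Extrapolated tail: C_last / k_e = 27.0 / 0.192 = 140.625
AUC_0→∞ = 1587.675 + 140.625 = 1728.3 ng/mL·h

AUC = 1730 ng/mL·h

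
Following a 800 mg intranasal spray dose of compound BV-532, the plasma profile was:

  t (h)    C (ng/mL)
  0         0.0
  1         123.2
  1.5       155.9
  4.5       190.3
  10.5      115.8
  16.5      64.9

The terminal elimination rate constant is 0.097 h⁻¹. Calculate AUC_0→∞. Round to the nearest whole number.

AUC = 2780 ng/mL·h

Trapezoidal AUC_0→16.5:
  [0→1]: (0.0+123.2)/2 × 1 = 61.6
  [1→1.5]: (123.2+155.9)/2 × 0.5 = 69.775
  [1.5→4.5]: (155.9+190.3)/2 × 3 = 519.3
  [4.5→10.5]: (190.3+115.8)/2 × 6 = 918.3
  [10.5→16.5]: (115.8+64.9)/2 × 6 = 542.1
  Sum = 2111.075 ng/mL·h
Extrapolated tail: C_last / k_e = 64.9 / 0.097 = 669.072
AUC_0→∞ = 2111.075 + 669.072 = 2780.147 ng/mL·h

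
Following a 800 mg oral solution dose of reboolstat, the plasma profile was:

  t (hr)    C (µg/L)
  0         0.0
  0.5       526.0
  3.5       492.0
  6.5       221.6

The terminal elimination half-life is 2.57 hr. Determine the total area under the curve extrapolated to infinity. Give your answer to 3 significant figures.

Trapezoidal AUC_0→6.5:
  [0→0.5]: (0.0+526.0)/2 × 0.5 = 131.5
  [0.5→3.5]: (526.0+492.0)/2 × 3 = 1527.0
  [3.5→6.5]: (492.0+221.6)/2 × 3 = 1070.4
  Sum = 2728.9 µg/L·hr
k_e = ln2 / t½ = 0.693147 / 2.57 = 0.2697 hr^-1
Extrapolated tail: C_last / k_e = 221.6 / 0.2697 = 821.654
AUC_0→∞ = 2728.9 + 821.654 = 3550.554 µg/L·hr

AUC = 3550 µg/L·hr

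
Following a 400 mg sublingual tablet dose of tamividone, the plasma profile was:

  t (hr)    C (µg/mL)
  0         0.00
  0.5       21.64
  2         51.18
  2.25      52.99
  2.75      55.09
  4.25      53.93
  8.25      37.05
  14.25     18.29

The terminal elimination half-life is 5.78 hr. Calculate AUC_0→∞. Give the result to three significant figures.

Trapezoidal AUC_0→14.25:
  [0→0.5]: (0.00+21.64)/2 × 0.5 = 5.41
  [0.5→2]: (21.64+51.18)/2 × 1.5 = 54.615
  [2→2.25]: (51.18+52.99)/2 × 0.25 = 13.02125
  [2.25→2.75]: (52.99+55.09)/2 × 0.5 = 27.02
  [2.75→4.25]: (55.09+53.93)/2 × 1.5 = 81.765
  [4.25→8.25]: (53.93+37.05)/2 × 4 = 181.96
  [8.25→14.25]: (37.05+18.29)/2 × 6 = 166.02
  Sum = 529.81125 µg/mL·hr
k_e = ln2 / t½ = 0.693147 / 5.78 = 0.1199 hr^-1
Extrapolated tail: C_last / k_e = 18.29 / 0.1199 = 152.544
AUC_0→∞ = 529.81125 + 152.544 = 682.35525 µg/mL·hr

AUC = 682 µg/mL·hr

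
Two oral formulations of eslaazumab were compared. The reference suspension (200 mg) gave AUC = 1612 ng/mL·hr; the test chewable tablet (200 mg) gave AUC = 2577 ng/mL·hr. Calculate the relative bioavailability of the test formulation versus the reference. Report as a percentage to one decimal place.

F_rel = (AUC_test/D_test) / (AUC_ref/D_ref)
      = (2577/200) / (1612/200)
      = 12.885 / 8.06 = 1.5986 = 159.86%

F_rel = 159.9%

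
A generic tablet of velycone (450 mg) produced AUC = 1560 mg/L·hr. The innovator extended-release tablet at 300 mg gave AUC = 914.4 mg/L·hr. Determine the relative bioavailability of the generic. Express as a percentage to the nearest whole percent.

F_rel = (AUC_test/D_test) / (AUC_ref/D_ref)
      = (1560/450) / (914.4/300)
      = 3.46667 / 3.048 = 1.1374 = 113.74%

F_rel = 114%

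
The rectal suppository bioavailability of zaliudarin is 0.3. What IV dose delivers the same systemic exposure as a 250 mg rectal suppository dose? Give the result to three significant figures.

Systemic exposure from an extravascular dose = F × D_ev, so the equivalent IV dose is F × D_ev.
D_iv = F × D_ev = 0.3 × 250 = 75 mg

D_iv = 75.0 mg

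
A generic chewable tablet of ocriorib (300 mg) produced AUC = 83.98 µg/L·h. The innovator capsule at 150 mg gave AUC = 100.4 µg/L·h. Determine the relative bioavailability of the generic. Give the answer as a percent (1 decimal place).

F_rel = (AUC_test/D_test) / (AUC_ref/D_ref)
      = (83.98/300) / (100.4/150)
      = 0.279933 / 0.669333 = 0.4182 = 41.82%

F_rel = 41.8%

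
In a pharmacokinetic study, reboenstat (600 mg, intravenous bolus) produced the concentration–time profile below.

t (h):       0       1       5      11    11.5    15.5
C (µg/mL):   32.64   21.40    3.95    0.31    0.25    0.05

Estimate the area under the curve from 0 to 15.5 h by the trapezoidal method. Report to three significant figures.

Trapezoidal AUC_0→15.5:
  [0→1]: (32.64+21.40)/2 × 1 = 27.02
  [1→5]: (21.40+3.95)/2 × 4 = 50.7
  [5→11]: (3.95+0.31)/2 × 6 = 12.78
  [11→11.5]: (0.31+0.25)/2 × 0.5 = 0.14
  [11.5→15.5]: (0.25+0.05)/2 × 4 = 0.6
  Sum = 91.24 µg/mL·h

AUC = 91.2 µg/mL·h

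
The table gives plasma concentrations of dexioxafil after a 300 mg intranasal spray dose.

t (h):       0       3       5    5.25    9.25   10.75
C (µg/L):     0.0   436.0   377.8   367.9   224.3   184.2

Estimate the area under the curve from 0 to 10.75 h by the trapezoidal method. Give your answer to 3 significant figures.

Trapezoidal AUC_0→10.75:
  [0→3]: (0.0+436.0)/2 × 3 = 654.0
  [3→5]: (436.0+377.8)/2 × 2 = 813.8
  [5→5.25]: (377.8+367.9)/2 × 0.25 = 93.2125
  [5.25→9.25]: (367.9+224.3)/2 × 4 = 1184.4
  [9.25→10.75]: (224.3+184.2)/2 × 1.5 = 306.375
  Sum = 3051.7875 µg/L·h

AUC = 3050 µg/L·h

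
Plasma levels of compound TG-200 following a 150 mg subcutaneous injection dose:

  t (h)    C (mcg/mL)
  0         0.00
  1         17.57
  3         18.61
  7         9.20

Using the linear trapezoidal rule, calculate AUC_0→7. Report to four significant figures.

Trapezoidal AUC_0→7:
  [0→1]: (0.00+17.57)/2 × 1 = 8.785
  [1→3]: (17.57+18.61)/2 × 2 = 36.18
  [3→7]: (18.61+9.20)/2 × 4 = 55.62
  Sum = 100.585 mcg/mL·h

AUC = 100.6 mcg/mL·h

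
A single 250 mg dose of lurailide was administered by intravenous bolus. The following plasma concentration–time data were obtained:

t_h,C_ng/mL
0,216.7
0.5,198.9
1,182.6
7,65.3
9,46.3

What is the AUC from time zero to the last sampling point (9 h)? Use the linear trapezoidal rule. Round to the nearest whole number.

Trapezoidal AUC_0→9:
  [0→0.5]: (216.7+198.9)/2 × 0.5 = 103.9
  [0.5→1]: (198.9+182.6)/2 × 0.5 = 95.375
  [1→7]: (182.6+65.3)/2 × 6 = 743.7
  [7→9]: (65.3+46.3)/2 × 2 = 111.6
  Sum = 1054.575 ng/mL·h

AUC = 1055 ng/mL·h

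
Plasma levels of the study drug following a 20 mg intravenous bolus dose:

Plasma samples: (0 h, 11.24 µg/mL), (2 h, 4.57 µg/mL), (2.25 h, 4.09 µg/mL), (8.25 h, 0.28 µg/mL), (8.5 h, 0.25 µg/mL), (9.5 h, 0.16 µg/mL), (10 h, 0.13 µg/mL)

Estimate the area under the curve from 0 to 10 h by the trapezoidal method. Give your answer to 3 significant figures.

Trapezoidal AUC_0→10:
  [0→2]: (11.24+4.57)/2 × 2 = 15.81
  [2→2.25]: (4.57+4.09)/2 × 0.25 = 1.0825
  [2.25→8.25]: (4.09+0.28)/2 × 6 = 13.11
  [8.25→8.5]: (0.28+0.25)/2 × 0.25 = 0.06625
  [8.5→9.5]: (0.25+0.16)/2 × 1 = 0.205
  [9.5→10]: (0.16+0.13)/2 × 0.5 = 0.0725
  Sum = 30.34625 µg/mL·h

AUC = 30.3 µg/mL·h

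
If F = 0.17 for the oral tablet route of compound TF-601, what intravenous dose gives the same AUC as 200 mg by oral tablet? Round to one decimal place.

D_iv = 34.0 mg

Systemic exposure from an extravascular dose = F × D_ev, so the equivalent IV dose is F × D_ev.
D_iv = F × D_ev = 0.17 × 200 = 34 mg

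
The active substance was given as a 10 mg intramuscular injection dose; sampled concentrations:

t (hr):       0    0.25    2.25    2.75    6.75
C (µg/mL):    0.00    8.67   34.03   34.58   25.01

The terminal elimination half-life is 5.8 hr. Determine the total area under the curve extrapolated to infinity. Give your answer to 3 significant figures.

AUC = 389 µg/mL·hr

Trapezoidal AUC_0→6.75:
  [0→0.25]: (0.00+8.67)/2 × 0.25 = 1.08375
  [0.25→2.25]: (8.67+34.03)/2 × 2 = 42.7
  [2.25→2.75]: (34.03+34.58)/2 × 0.5 = 17.1525
  [2.75→6.75]: (34.58+25.01)/2 × 4 = 119.18
  Sum = 180.11625 µg/mL·hr
k_e = ln2 / t½ = 0.693147 / 5.8 = 0.1195 hr^-1
Extrapolated tail: C_last / k_e = 25.01 / 0.1195 = 209.289
AUC_0→∞ = 180.11625 + 209.289 = 389.40525 µg/mL·hr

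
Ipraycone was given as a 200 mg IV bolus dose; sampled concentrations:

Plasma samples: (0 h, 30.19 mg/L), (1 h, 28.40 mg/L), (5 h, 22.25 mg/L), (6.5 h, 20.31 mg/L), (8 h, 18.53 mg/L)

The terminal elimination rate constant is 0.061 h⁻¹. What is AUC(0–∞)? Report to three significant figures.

Trapezoidal AUC_0→8:
  [0→1]: (30.19+28.40)/2 × 1 = 29.295
  [1→5]: (28.40+22.25)/2 × 4 = 101.3
  [5→6.5]: (22.25+20.31)/2 × 1.5 = 31.92
  [6.5→8]: (20.31+18.53)/2 × 1.5 = 29.13
  Sum = 191.645 mg/L·h
Extrapolated tail: C_last / k_e = 18.53 / 0.061 = 303.770
AUC_0→∞ = 191.645 + 303.770 = 495.415 mg/L·h

AUC = 495 mg/L·h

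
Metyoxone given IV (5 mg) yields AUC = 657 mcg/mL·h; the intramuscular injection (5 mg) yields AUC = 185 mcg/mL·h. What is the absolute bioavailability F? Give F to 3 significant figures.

F = (AUC_ev / D_ev) / (AUC_iv / D_iv)
  = (185/5) / (657/5)
  = 37 / 131.4 = 0.2816

F = 0.282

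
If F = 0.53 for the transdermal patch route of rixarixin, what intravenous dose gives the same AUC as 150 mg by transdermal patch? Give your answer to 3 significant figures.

Systemic exposure from an extravascular dose = F × D_ev, so the equivalent IV dose is F × D_ev.
D_iv = F × D_ev = 0.53 × 150 = 79.5 mg

D_iv = 79.5 mg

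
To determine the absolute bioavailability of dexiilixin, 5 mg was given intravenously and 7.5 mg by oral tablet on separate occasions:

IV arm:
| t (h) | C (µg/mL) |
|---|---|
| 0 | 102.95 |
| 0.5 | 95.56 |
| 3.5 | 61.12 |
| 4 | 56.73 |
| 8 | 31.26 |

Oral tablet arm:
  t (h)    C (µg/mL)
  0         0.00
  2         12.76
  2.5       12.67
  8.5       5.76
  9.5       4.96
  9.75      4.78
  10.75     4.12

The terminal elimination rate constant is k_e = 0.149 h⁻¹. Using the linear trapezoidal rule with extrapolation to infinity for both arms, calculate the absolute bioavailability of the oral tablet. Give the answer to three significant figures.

Trapezoidal AUC_0→8 (IV):
  [0→0.5]: (102.95+95.56)/2 × 0.5 = 49.6275
  [0.5→3.5]: (95.56+61.12)/2 × 3 = 235.02
  [3.5→4]: (61.12+56.73)/2 × 0.5 = 29.4625
  [4→8]: (56.73+31.26)/2 × 4 = 175.98
  Sum = 490.09 µg/mL·h
IV tail: 31.26/0.149 = 209.799; AUC_iv,0→∞ = 490.09 + 209.799 = 699.889 µg/mL·h
Trapezoidal AUC_0→10.75 (oral tablet):
  [0→2]: (0.00+12.76)/2 × 2 = 12.76
  [2→2.5]: (12.76+12.67)/2 × 0.5 = 6.3575
  [2.5→8.5]: (12.67+5.76)/2 × 6 = 55.29
  [8.5→9.5]: (5.76+4.96)/2 × 1 = 5.36
  [9.5→9.75]: (4.96+4.78)/2 × 0.25 = 1.2175
  [9.75→10.75]: (4.78+4.12)/2 × 1 = 4.45
  Sum = 85.435 µg/mL·h
oral tablet tail: 4.12/0.149 = 27.651; AUC_ev,0→∞ = 85.435 + 27.651 = 113.086 µg/mL·h
F = (AUC_ev/D_ev)/(AUC_iv/D_iv) = (113.086/7.5)/(699.889/5) = 15.0781/139.9778 = 0.1077

F = 0.108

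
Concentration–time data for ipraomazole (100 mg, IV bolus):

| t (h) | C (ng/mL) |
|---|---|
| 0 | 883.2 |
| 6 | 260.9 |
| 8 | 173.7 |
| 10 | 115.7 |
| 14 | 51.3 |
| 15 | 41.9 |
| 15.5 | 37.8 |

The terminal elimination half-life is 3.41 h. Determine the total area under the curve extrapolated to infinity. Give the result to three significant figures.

AUC = 4740 ng/mL·h

Trapezoidal AUC_0→15.5:
  [0→6]: (883.2+260.9)/2 × 6 = 3432.3
  [6→8]: (260.9+173.7)/2 × 2 = 434.6
  [8→10]: (173.7+115.7)/2 × 2 = 289.4
  [10→14]: (115.7+51.3)/2 × 4 = 334.0
  [14→15]: (51.3+41.9)/2 × 1 = 46.6
  [15→15.5]: (41.9+37.8)/2 × 0.5 = 19.925
  Sum = 4556.825 ng/mL·h
k_e = ln2 / t½ = 0.693147 / 3.41 = 0.2033 h^-1
Extrapolated tail: C_last / k_e = 37.8 / 0.2033 = 185.932
AUC_0→∞ = 4556.825 + 185.932 = 4742.757 ng/mL·h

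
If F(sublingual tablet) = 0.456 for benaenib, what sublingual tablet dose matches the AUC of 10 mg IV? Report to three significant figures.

For equal systemic exposure: F × D_ev = D_iv
D_ev = D_iv / F = 10 / 0.456 = 21.9298 mg

D_sublingual = 21.9 mg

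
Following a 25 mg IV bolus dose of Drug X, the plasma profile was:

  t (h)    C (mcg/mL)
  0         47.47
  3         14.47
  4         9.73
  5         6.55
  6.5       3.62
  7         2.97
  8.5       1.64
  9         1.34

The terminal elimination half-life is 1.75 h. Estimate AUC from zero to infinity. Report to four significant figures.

Trapezoidal AUC_0→9:
  [0→3]: (47.47+14.47)/2 × 3 = 92.91
  [3→4]: (14.47+9.73)/2 × 1 = 12.1
  [4→5]: (9.73+6.55)/2 × 1 = 8.14
  [5→6.5]: (6.55+3.62)/2 × 1.5 = 7.6275
  [6.5→7]: (3.62+2.97)/2 × 0.5 = 1.6475
  [7→8.5]: (2.97+1.64)/2 × 1.5 = 3.4575
  [8.5→9]: (1.64+1.34)/2 × 0.5 = 0.745
  Sum = 126.6275 mcg/mL·h
k_e = ln2 / t½ = 0.693147 / 1.75 = 0.3961 h^-1
Extrapolated tail: C_last / k_e = 1.34 / 0.3961 = 3.383
AUC_0→∞ = 126.6275 + 3.383 = 130.0105 mcg/mL·h

AUC = 130.0 mcg/mL·h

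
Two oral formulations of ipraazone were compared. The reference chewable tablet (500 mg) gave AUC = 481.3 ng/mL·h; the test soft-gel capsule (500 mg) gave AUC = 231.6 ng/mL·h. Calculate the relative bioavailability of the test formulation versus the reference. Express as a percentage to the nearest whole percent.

F_rel = (AUC_test/D_test) / (AUC_ref/D_ref)
      = (231.6/500) / (481.3/500)
      = 0.4632 / 0.9626 = 0.4812 = 48.12%

F_rel = 48%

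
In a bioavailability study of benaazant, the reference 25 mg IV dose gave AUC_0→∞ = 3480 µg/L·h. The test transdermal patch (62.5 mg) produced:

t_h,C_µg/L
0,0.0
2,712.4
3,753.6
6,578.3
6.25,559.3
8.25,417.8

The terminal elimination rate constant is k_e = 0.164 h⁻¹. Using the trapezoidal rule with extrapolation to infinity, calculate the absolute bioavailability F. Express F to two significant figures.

Trapezoidal AUC_0→8.25 (transdermal patch):
  [0→2]: (0.0+712.4)/2 × 2 = 712.4
  [2→3]: (712.4+753.6)/2 × 1 = 733.0
  [3→6]: (753.6+578.3)/2 × 3 = 1997.85
  [6→6.25]: (578.3+559.3)/2 × 0.25 = 142.2
  [6.25→8.25]: (559.3+417.8)/2 × 2 = 977.1
  Sum = 4562.55 µg/L·h
Tail: C_last/k_e = 417.8/0.164 = 2547.561
AUC_0→∞ (transdermal patch) = 4562.55 + 2547.561 = 7110.111 µg/L·h
F = (AUC_ev/D_ev)/(AUC_iv/D_iv) = (7110.111/62.5)/(3480/25) = 113.762/139.2 = 0.8173

F = 0.82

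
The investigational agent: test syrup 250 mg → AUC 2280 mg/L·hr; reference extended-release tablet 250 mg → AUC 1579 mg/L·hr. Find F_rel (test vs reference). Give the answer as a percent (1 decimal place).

F_rel = (AUC_test/D_test) / (AUC_ref/D_ref)
      = (2280/250) / (1579/250)
      = 9.12 / 6.316 = 1.4440 = 144.40%

F_rel = 144.4%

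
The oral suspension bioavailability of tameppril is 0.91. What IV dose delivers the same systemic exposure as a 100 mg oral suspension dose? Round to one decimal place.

D_iv = 91.0 mg

Systemic exposure from an extravascular dose = F × D_ev, so the equivalent IV dose is F × D_ev.
D_iv = F × D_ev = 0.91 × 100 = 91 mg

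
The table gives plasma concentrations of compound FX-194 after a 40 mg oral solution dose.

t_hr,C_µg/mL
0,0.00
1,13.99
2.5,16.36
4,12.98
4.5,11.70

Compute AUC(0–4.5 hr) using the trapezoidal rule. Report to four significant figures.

Trapezoidal AUC_0→4.5:
  [0→1]: (0.00+13.99)/2 × 1 = 6.995
  [1→2.5]: (13.99+16.36)/2 × 1.5 = 22.7625
  [2.5→4]: (16.36+12.98)/2 × 1.5 = 22.005
  [4→4.5]: (12.98+11.70)/2 × 0.5 = 6.17
  Sum = 57.9325 µg/mL·hr

AUC = 57.93 µg/mL·hr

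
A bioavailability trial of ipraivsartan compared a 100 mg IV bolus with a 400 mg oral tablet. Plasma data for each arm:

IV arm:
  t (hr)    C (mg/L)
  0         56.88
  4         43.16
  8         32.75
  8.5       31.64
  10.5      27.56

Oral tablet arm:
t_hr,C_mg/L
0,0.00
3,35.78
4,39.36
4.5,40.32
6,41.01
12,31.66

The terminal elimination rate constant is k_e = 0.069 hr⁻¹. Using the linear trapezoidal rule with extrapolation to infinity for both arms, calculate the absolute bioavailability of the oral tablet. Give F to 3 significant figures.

F = 0.257

Trapezoidal AUC_0→10.5 (IV):
  [0→4]: (56.88+43.16)/2 × 4 = 200.08
  [4→8]: (43.16+32.75)/2 × 4 = 151.82
  [8→8.5]: (32.75+31.64)/2 × 0.5 = 16.0975
  [8.5→10.5]: (31.64+27.56)/2 × 2 = 59.2
  Sum = 427.1975 mg/L·hr
IV tail: 27.56/0.069 = 399.420; AUC_iv,0→∞ = 427.1975 + 399.420 = 826.6175 mg/L·hr
Trapezoidal AUC_0→12 (oral tablet):
  [0→3]: (0.00+35.78)/2 × 3 = 53.67
  [3→4]: (35.78+39.36)/2 × 1 = 37.57
  [4→4.5]: (39.36+40.32)/2 × 0.5 = 19.92
  [4.5→6]: (40.32+41.01)/2 × 1.5 = 60.9975
  [6→12]: (41.01+31.66)/2 × 6 = 218.01
  Sum = 390.1675 mg/L·hr
oral tablet tail: 31.66/0.069 = 458.841; AUC_ev,0→∞ = 390.1675 + 458.841 = 849.0085 mg/L·hr
F = (AUC_ev/D_ev)/(AUC_iv/D_iv) = (849.0085/400)/(826.6175/100) = 2.12252/8.266175 = 0.2568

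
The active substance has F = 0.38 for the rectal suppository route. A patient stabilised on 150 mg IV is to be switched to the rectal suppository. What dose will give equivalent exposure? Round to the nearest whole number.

For equal systemic exposure: F × D_ev = D_iv
D_ev = D_iv / F = 150 / 0.38 = 394.737 mg

D_rectal = 395 mg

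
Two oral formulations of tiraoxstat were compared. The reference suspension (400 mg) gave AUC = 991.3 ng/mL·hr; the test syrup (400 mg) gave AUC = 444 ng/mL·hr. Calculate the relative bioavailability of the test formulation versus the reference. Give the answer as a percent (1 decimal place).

F_rel = 44.8%

F_rel = (AUC_test/D_test) / (AUC_ref/D_ref)
      = (444/400) / (991.3/400)
      = 1.11 / 2.47825 = 0.4479 = 44.79%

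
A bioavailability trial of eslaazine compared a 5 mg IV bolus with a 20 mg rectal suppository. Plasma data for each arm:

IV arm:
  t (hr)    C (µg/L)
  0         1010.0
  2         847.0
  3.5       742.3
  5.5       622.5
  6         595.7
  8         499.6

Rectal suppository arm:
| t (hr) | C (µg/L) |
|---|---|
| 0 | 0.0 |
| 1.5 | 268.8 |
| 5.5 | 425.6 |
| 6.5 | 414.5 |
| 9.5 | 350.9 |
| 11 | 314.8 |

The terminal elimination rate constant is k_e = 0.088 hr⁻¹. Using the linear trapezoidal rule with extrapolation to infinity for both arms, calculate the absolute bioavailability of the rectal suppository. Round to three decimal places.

F = 0.157

Trapezoidal AUC_0→8 (IV):
  [0→2]: (1010.0+847.0)/2 × 2 = 1857.0
  [2→3.5]: (847.0+742.3)/2 × 1.5 = 1191.975
  [3.5→5.5]: (742.3+622.5)/2 × 2 = 1364.8
  [5.5→6]: (622.5+595.7)/2 × 0.5 = 304.55
  [6→8]: (595.7+499.6)/2 × 2 = 1095.3
  Sum = 5813.625 µg/L·hr
IV tail: 499.6/0.088 = 5677.273; AUC_iv,0→∞ = 5813.625 + 5677.273 = 11490.898 µg/L·hr
Trapezoidal AUC_0→11 (rectal suppository):
  [0→1.5]: (0.0+268.8)/2 × 1.5 = 201.6
  [1.5→5.5]: (268.8+425.6)/2 × 4 = 1388.8
  [5.5→6.5]: (425.6+414.5)/2 × 1 = 420.05
  [6.5→9.5]: (414.5+350.9)/2 × 3 = 1148.1
  [9.5→11]: (350.9+314.8)/2 × 1.5 = 499.275
  Sum = 3657.825 µg/L·hr
rectal suppository tail: 314.8/0.088 = 3577.273; AUC_ev,0→∞ = 3657.825 + 3577.273 = 7235.098 µg/L·hr
F = (AUC_ev/D_ev)/(AUC_iv/D_iv) = (7235.098/20)/(11490.898/5) = 361.7549/2298.1796 = 0.1574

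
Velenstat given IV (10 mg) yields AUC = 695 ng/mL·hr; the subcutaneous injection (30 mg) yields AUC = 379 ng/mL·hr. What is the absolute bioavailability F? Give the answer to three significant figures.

F = (AUC_ev / D_ev) / (AUC_iv / D_iv)
  = (379/30) / (695/10)
  = 12.6333 / 69.5 = 0.1818

F = 0.182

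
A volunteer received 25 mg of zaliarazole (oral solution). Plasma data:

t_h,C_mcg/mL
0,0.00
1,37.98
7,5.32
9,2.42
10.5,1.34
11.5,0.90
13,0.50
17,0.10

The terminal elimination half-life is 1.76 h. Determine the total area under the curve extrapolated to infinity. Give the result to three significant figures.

Trapezoidal AUC_0→17:
  [0→1]: (0.00+37.98)/2 × 1 = 18.99
  [1→7]: (37.98+5.32)/2 × 6 = 129.9
  [7→9]: (5.32+2.42)/2 × 2 = 7.74
  [9→10.5]: (2.42+1.34)/2 × 1.5 = 2.82
  [10.5→11.5]: (1.34+0.90)/2 × 1 = 1.12
  [11.5→13]: (0.90+0.50)/2 × 1.5 = 1.05
  [13→17]: (0.50+0.10)/2 × 4 = 1.2
  Sum = 162.82 mcg/mL·h
k_e = ln2 / t½ = 0.693147 / 1.76 = 0.3938 h^-1
Extrapolated tail: C_last / k_e = 0.10 / 0.3938 = 0.254
AUC_0→∞ = 162.82 + 0.254 = 163.074 mcg/mL·h

AUC = 163 mcg/mL·h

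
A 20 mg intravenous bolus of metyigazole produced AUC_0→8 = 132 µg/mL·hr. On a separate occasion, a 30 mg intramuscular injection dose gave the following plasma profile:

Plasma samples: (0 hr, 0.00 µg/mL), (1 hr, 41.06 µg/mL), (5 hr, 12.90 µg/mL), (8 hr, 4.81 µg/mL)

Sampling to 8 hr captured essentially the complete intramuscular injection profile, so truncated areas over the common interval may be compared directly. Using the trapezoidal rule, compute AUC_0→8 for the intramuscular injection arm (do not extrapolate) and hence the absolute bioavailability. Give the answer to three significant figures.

F = 0.783

Trapezoidal AUC_0→8 (intramuscular injection):
  [0→1]: (0.00+41.06)/2 × 1 = 20.53
  [1→5]: (41.06+12.90)/2 × 4 = 107.92
  [5→8]: (12.90+4.81)/2 × 3 = 26.565
  Sum = 155.015 µg/mL·hr
F = (AUC_ev/D_ev)/(AUC_iv/D_iv) = (155.015/30)/(132/20) = 5.16717/6.6 = 0.7829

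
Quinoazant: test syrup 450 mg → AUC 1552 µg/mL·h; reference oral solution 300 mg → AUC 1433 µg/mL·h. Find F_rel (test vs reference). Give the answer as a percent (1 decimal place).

F_rel = (AUC_test/D_test) / (AUC_ref/D_ref)
      = (1552/450) / (1433/300)
      = 3.44889 / 4.77667 = 0.7220 = 72.20%

F_rel = 72.2%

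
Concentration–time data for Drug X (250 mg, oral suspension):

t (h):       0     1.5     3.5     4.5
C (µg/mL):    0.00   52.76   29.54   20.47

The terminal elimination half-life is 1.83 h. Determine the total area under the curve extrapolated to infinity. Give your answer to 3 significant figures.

AUC = 201 µg/mL·h

Trapezoidal AUC_0→4.5:
  [0→1.5]: (0.00+52.76)/2 × 1.5 = 39.57
  [1.5→3.5]: (52.76+29.54)/2 × 2 = 82.3
  [3.5→4.5]: (29.54+20.47)/2 × 1 = 25.005
  Sum = 146.875 µg/mL·h
k_e = ln2 / t½ = 0.693147 / 1.83 = 0.3788 h^-1
Extrapolated tail: C_last / k_e = 20.47 / 0.3788 = 54.039
AUC_0→∞ = 146.875 + 54.039 = 200.914 µg/mL·h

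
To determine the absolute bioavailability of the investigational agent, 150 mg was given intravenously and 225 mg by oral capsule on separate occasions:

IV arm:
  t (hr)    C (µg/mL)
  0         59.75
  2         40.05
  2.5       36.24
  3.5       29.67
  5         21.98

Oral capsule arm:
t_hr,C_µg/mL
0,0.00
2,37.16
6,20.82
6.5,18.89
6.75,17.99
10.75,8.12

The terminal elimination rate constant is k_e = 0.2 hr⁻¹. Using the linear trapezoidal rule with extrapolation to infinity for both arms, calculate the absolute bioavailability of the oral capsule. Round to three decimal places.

Trapezoidal AUC_0→5 (IV):
  [0→2]: (59.75+40.05)/2 × 2 = 99.8
  [2→2.5]: (40.05+36.24)/2 × 0.5 = 19.0725
  [2.5→3.5]: (36.24+29.67)/2 × 1 = 32.955
  [3.5→5]: (29.67+21.98)/2 × 1.5 = 38.7375
  Sum = 190.565 µg/mL·hr
IV tail: 21.98/0.2 = 109.900; AUC_iv,0→∞ = 190.565 + 109.900 = 300.465 µg/mL·hr
Trapezoidal AUC_0→10.75 (oral capsule):
  [0→2]: (0.00+37.16)/2 × 2 = 37.16
  [2→6]: (37.16+20.82)/2 × 4 = 115.96
  [6→6.5]: (20.82+18.89)/2 × 0.5 = 9.9275
  [6.5→6.75]: (18.89+17.99)/2 × 0.25 = 4.61
  [6.75→10.75]: (17.99+8.12)/2 × 4 = 52.22
  Sum = 219.8775 µg/mL·hr
oral capsule tail: 8.12/0.2 = 40.600; AUC_ev,0→∞ = 219.8775 + 40.600 = 260.4775 µg/mL·hr
F = (AUC_ev/D_ev)/(AUC_iv/D_iv) = (260.4775/225)/(300.465/150) = 1.15768/2.0031 = 0.5779

F = 0.578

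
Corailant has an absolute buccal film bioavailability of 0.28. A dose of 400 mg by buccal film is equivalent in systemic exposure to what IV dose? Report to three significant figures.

Systemic exposure from an extravascular dose = F × D_ev, so the equivalent IV dose is F × D_ev.
D_iv = F × D_ev = 0.28 × 400 = 112 mg

D_iv = 112 mg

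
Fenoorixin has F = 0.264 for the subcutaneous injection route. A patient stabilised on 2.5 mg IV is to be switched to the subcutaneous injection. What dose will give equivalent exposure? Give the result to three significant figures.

For equal systemic exposure: F × D_ev = D_iv
D_ev = D_iv / F = 2.5 / 0.264 = 9.4697 mg

D_subcutaneous = 9.47 mg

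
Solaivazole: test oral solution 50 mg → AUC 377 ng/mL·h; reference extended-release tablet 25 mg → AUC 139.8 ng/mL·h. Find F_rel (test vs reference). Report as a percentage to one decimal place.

F_rel = (AUC_test/D_test) / (AUC_ref/D_ref)
      = (377/50) / (139.8/25)
      = 7.54 / 5.592 = 1.3484 = 134.84%

F_rel = 134.8%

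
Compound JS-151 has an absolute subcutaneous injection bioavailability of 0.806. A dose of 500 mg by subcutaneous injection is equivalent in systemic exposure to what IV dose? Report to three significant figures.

Systemic exposure from an extravascular dose = F × D_ev, so the equivalent IV dose is F × D_ev.
D_iv = F × D_ev = 0.806 × 500 = 403 mg

D_iv = 403 mg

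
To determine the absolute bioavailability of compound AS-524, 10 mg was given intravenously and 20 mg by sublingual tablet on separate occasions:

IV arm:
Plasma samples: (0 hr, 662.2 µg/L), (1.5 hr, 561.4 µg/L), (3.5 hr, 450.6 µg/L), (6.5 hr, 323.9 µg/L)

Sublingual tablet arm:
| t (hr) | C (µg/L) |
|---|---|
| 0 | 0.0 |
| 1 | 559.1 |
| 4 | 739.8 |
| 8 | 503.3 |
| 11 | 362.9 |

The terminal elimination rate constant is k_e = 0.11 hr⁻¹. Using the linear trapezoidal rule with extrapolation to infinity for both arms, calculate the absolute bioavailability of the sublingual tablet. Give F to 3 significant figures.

F = 0.771

Trapezoidal AUC_0→6.5 (IV):
  [0→1.5]: (662.2+561.4)/2 × 1.5 = 917.7
  [1.5→3.5]: (561.4+450.6)/2 × 2 = 1012.0
  [3.5→6.5]: (450.6+323.9)/2 × 3 = 1161.75
  Sum = 3091.45 µg/L·hr
IV tail: 323.9/0.11 = 2944.545; AUC_iv,0→∞ = 3091.45 + 2944.545 = 6035.995 µg/L·hr
Trapezoidal AUC_0→11 (sublingual tablet):
  [0→1]: (0.0+559.1)/2 × 1 = 279.55
  [1→4]: (559.1+739.8)/2 × 3 = 1948.35
  [4→8]: (739.8+503.3)/2 × 4 = 2486.2
  [8→11]: (503.3+362.9)/2 × 3 = 1299.3
  Sum = 6013.4 µg/L·hr
sublingual tablet tail: 362.9/0.11 = 3299.091; AUC_ev,0→∞ = 6013.4 + 3299.091 = 9312.491 µg/L·hr
F = (AUC_ev/D_ev)/(AUC_iv/D_iv) = (9312.491/20)/(6035.995/10) = 465.62455/603.5995 = 0.7714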